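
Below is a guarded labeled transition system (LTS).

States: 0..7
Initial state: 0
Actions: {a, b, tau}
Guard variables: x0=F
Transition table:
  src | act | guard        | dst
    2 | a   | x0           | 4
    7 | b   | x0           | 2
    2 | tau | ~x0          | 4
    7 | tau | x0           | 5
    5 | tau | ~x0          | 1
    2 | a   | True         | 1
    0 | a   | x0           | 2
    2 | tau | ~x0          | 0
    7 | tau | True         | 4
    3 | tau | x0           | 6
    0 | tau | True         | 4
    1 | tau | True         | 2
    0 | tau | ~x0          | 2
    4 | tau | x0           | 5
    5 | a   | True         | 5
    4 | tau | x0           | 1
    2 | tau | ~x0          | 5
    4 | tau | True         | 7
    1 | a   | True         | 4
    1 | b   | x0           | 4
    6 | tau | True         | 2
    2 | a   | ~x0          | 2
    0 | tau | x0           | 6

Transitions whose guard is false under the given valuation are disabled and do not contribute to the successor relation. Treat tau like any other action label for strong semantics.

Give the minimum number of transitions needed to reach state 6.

Answer: UNREACHABLE

Working:
BFS to 6:
  L0 = {0}
  L1 = {2,4}
  L2 = {1,5,7}
6 never appears.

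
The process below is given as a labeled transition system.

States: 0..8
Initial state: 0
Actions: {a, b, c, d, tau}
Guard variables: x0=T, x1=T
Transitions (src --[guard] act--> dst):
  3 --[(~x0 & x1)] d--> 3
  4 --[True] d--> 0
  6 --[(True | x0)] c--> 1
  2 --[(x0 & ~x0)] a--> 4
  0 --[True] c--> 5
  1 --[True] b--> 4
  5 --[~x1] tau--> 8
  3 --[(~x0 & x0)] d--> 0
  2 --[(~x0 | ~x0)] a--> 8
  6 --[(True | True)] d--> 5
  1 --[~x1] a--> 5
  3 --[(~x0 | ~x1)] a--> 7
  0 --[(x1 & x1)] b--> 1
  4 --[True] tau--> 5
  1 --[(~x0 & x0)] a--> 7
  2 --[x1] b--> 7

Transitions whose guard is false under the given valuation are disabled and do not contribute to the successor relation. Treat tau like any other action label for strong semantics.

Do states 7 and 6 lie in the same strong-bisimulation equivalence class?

Refine partition for ~:
  round 0: {{0,1,2,3,4,5,6,7,8}}
  round 1: {{0},{1,2},{3,5,7,8},{4},{6}}
  round 2: {{0},{1},{2},{3,5,7,8},{4},{6}}
stable after 3 split(s): 6 block(s)
7∈{3,5,7,8}, 6∈{6}

Answer: NOT BISIMILAR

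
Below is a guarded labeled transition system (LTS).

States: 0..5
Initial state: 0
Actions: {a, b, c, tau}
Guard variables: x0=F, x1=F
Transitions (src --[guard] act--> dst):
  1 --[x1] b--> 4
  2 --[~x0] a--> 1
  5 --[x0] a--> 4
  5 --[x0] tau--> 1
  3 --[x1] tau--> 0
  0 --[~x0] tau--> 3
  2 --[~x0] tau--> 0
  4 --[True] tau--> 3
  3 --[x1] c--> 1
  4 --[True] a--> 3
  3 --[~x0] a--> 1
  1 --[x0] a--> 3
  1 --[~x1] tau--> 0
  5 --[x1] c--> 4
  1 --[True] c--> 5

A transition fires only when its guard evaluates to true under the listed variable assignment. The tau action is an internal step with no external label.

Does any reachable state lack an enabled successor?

Answer: DEADLOCK at state 5

Working:
Reachable = {0,1,3,5}
  0: tau→3  [1 out]
  1: c→5  tau→0  [2 out]
  3: a→1  [1 out]
  5: ∅  [no exit]
Path to 5: tau·a·c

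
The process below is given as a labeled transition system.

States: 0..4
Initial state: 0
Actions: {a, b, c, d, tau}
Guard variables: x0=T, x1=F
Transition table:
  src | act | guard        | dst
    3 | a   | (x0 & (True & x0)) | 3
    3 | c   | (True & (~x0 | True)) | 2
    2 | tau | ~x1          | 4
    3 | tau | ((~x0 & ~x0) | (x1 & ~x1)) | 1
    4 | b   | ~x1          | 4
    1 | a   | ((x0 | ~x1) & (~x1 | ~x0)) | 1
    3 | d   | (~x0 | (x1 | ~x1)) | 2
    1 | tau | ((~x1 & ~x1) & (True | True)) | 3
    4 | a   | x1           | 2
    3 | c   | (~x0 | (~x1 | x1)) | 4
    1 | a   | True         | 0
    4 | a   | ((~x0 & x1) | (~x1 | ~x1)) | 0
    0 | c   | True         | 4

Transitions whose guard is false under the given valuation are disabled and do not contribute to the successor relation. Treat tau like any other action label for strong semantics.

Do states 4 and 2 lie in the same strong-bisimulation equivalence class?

Compute ~ classes (split until stable):
  P[0] = {{0,1,2,3,4}}
  P[1] = {{0},{1},{2},{3},{4}}
Fixed point at round 2; 5 class(es).
class of 4: {4}; class of 2: {2}

Answer: NOT BISIMILAR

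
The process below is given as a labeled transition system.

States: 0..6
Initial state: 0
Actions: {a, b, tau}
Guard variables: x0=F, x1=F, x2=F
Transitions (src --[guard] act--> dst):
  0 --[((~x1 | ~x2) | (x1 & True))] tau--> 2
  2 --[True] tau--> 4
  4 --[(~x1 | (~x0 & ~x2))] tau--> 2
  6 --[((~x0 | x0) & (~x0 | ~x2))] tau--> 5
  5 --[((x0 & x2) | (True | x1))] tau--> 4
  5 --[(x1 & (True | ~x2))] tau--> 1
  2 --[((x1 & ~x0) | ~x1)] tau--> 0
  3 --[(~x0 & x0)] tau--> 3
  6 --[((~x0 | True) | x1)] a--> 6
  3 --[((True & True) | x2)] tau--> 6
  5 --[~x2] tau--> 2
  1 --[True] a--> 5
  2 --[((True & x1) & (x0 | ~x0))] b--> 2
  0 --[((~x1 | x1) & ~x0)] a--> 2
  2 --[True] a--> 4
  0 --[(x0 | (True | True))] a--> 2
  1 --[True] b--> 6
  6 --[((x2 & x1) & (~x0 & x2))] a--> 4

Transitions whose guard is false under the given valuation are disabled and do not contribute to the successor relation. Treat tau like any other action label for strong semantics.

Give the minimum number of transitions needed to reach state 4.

Answer: 2

Trace:
BFS to 4:
  Layer 0: {0}
  Layer 1: {2}
  Layer 2: {4}
4 enters at depth 2; path a·a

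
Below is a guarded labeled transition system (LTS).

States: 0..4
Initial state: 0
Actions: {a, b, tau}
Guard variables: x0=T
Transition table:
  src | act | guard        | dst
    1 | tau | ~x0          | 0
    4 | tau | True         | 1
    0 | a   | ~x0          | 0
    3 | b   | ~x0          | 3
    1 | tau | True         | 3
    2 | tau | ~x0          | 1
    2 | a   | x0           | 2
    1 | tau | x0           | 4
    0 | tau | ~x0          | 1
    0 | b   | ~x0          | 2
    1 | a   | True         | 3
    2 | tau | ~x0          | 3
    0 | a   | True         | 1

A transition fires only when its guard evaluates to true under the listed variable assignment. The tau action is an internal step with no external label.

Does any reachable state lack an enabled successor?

Reach set: {0,1,3,4}
  0: a→1  [1 exit(s)]
  1: a→3  tau→3  tau→4  [3 exit(s)]
  3: ∅  [deadlock]
  4: tau→1  [1 exit(s)]
witness 3: a·tau

Answer: DEADLOCK at state 3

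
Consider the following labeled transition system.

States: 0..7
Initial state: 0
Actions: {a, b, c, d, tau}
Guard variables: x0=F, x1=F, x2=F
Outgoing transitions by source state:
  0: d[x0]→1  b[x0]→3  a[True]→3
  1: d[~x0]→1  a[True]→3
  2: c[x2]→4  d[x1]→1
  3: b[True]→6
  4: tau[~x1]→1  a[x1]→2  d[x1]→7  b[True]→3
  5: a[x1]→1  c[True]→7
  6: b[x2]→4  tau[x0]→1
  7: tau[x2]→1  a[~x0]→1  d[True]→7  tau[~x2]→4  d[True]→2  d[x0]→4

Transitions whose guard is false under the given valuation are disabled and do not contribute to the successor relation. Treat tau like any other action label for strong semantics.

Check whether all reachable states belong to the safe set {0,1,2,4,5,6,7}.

Answer: INVARIANT VIOLATED at state 3

Working:
Safe = {0,1,2,4,5,6,7}
Reach set: {0,3,6}
  0: ✓
  3: ✗ unsafe
  6: ✓
witness against invariant: a → 3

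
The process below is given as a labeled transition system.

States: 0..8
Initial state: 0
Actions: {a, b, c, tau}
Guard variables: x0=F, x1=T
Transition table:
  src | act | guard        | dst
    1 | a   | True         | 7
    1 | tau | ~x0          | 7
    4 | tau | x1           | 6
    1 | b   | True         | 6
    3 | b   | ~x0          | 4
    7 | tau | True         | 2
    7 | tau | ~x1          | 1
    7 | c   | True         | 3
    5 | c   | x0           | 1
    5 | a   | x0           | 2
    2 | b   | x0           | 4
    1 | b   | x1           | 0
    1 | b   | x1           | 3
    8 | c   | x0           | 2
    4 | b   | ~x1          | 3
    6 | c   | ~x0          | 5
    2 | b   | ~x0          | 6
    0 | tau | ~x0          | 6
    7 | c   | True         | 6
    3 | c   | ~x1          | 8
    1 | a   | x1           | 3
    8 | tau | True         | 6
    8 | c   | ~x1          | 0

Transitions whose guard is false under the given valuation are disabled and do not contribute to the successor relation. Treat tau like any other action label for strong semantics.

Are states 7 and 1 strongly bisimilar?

Refine partition for ~:
  π0 = {{0,1,2,3,4,5,6,7,8}}
  π1 = {{0,4,8},{1},{2,3},{5},{6},{7}}
  π2 = {{0,4,8},{1},{2},{3},{5},{6},{7}}
Fixed point at round 3; 7 class(es).
7∈{7}, 1∈{1}

Answer: NOT BISIMILAR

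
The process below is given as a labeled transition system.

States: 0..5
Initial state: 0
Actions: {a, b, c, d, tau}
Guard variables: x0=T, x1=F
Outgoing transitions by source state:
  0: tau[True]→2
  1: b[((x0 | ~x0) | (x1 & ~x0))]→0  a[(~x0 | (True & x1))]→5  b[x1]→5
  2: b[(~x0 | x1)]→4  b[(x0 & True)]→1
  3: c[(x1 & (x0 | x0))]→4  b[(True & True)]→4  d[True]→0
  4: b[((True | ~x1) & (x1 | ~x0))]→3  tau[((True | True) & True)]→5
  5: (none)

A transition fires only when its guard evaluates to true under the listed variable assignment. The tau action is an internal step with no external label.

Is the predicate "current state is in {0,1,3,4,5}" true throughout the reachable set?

Answer: INVARIANT VIOLATED at state 2

Analysis:
Allowed set {0,1,3,4,5}
Reachable = {0,1,2}
  0: ok
  1: ok
  2: outside
reach 2 via tau — violates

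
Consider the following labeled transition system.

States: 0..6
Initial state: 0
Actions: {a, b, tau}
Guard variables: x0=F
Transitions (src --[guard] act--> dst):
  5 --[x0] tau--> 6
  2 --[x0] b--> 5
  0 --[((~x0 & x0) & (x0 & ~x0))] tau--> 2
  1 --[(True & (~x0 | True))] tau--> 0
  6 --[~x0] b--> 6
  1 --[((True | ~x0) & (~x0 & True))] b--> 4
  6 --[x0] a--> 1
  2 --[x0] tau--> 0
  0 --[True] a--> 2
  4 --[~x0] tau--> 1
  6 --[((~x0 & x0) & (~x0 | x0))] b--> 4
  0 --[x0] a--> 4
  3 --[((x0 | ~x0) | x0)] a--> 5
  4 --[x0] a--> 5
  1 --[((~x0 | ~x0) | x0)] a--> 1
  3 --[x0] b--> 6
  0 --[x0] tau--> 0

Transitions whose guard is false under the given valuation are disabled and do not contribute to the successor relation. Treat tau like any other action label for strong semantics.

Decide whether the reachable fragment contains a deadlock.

R = {0,2}
  0: a→2  [1 out]
  2: ∅  [STUCK]
witness 2: a

Answer: DEADLOCK at state 2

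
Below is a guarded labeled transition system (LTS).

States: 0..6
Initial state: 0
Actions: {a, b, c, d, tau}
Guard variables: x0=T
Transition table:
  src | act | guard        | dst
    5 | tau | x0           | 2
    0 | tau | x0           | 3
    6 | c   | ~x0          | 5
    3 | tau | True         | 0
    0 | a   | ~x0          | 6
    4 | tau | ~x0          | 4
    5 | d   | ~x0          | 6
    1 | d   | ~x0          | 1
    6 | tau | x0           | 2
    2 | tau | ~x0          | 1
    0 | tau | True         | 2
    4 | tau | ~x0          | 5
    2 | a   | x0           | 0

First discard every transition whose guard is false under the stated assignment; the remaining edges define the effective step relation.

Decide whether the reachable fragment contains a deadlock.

R = {0,2,3}
  0: tau→2  tau→3  [deg 2]
  2: a→0  [deg 1]
  3: tau→0  [deg 1]

Answer: DEADLOCK-FREE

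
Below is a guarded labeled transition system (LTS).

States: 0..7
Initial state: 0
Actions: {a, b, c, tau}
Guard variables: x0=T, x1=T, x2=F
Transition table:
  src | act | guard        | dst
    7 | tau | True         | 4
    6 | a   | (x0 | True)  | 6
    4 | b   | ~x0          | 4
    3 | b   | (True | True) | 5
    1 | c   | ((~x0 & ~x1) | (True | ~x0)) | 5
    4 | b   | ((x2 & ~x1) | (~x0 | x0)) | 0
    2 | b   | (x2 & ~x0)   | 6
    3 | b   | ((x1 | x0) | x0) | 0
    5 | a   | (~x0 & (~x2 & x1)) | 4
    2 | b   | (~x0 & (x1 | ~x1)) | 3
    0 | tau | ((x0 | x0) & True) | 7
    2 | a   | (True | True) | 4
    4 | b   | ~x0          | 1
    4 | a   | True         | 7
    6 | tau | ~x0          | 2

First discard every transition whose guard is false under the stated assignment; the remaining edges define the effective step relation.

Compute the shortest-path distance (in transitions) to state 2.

BFS to 2:
  L0 = {0}
  L1 = {7}
  L2 = {4}
2 never appears.

Answer: UNREACHABLE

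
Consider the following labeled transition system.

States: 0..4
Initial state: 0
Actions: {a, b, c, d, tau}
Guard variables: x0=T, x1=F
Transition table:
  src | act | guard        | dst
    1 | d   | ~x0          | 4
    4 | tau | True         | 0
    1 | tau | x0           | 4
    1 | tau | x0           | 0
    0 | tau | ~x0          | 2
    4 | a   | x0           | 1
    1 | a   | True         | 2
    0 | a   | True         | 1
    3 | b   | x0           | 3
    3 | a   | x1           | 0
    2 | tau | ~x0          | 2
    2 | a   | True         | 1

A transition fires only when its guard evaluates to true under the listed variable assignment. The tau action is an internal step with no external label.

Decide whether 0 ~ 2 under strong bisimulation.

Bisimulation quotient by refinement:
  round 0: {{0,1,2,3,4}}
  round 1: {{0,2},{1,4},{3}}
  round 2: {{0,2},{1},{3},{4}}
stable after 3 split(s): 4 block(s)
0∈{0,2}, 2∈{0,2}

Answer: BISIMILAR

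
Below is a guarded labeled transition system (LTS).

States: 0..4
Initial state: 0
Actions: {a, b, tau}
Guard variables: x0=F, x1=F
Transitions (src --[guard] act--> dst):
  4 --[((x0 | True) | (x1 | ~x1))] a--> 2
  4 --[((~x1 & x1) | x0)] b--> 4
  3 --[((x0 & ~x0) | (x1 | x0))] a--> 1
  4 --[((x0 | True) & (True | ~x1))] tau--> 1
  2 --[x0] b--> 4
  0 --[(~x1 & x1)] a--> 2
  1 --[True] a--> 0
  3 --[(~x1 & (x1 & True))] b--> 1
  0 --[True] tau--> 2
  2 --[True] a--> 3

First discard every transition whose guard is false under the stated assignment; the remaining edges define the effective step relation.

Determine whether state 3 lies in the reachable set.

Guard filter leaves 5 enabled edge(s).
L0 = {0}
L1 = {2}  cumulative {0,2}
L2 = {3}  cumulative {0,2,3}
Reach set: {0,2,3}
trace reaching 3: tau·a

Answer: REACHABLE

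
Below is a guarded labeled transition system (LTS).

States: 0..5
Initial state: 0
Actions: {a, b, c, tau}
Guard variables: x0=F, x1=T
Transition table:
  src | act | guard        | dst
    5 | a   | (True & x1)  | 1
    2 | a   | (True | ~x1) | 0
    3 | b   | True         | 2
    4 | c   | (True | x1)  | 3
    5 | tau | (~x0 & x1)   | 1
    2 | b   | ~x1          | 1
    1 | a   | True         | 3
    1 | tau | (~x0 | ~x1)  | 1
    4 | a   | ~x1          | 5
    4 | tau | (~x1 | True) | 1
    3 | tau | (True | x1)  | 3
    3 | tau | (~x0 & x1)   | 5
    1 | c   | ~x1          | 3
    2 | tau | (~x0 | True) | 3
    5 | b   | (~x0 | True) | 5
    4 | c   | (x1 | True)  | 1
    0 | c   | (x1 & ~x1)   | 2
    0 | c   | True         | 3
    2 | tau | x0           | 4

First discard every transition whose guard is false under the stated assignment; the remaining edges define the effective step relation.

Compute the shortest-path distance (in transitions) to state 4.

Breadth-first toward 4:
  L0 = {0}
  L1 = {3}
  L2 = {2,5}
  L3 = {1}
4 never appears.

Answer: UNREACHABLE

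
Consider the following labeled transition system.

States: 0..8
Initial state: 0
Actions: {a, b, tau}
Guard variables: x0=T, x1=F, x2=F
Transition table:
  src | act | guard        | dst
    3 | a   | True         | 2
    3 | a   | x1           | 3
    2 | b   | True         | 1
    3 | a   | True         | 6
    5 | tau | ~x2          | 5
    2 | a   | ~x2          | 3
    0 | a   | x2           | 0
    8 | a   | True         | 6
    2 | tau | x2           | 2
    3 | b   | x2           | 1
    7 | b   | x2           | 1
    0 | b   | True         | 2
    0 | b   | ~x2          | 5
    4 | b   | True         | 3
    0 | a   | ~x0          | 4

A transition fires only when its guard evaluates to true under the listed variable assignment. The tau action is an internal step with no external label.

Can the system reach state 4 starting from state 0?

Guard filter leaves 9 enabled edge(s).
Layer 0: {0}
Layer 1: {2,5}  now seen {0,2,5}
Layer 2: {1,3}  now seen {0,1,2,3,5}
Layer 3: {6}  now seen {0,1,2,3,5,6}
Reachable = {0,1,2,3,5,6}

Answer: UNREACHABLE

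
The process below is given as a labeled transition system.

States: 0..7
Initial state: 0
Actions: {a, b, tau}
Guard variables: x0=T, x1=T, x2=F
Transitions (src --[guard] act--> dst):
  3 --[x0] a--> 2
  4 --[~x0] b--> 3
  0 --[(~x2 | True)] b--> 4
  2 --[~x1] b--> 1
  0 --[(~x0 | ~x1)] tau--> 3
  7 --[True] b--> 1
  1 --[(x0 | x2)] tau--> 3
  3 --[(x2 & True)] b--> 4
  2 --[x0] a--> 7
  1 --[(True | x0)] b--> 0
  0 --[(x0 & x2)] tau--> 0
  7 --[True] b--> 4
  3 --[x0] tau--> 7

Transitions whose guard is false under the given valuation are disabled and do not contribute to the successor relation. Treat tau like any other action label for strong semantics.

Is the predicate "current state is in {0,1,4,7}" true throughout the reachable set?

Safe = {0,1,4,7}
Reach set: {0,4}
  0: ok
  4: ok

Answer: INVARIANT HOLDS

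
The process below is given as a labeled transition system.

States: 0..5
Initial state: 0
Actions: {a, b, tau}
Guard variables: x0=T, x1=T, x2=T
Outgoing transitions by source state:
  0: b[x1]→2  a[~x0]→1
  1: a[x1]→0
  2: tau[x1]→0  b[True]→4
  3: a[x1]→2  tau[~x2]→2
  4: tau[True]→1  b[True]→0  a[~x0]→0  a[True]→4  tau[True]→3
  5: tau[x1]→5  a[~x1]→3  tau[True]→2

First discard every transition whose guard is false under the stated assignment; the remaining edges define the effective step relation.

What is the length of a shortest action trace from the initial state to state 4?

Answer: 2

Analysis:
BFS to 4:
  Layer 0: {0}
  Layer 1: {2}
  Layer 2: {4}
depth(4)=2, e.g. b·b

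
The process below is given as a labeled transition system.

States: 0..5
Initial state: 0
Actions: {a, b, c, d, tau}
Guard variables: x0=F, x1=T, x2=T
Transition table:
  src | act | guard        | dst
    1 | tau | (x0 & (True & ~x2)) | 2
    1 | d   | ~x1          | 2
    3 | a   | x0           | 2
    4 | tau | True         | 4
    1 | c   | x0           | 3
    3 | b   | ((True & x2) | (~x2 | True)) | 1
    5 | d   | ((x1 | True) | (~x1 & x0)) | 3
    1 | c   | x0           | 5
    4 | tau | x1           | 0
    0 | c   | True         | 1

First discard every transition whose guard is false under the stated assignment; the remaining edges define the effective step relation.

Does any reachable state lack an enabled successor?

Answer: DEADLOCK at state 1

Trace:
R = {0,1}
  0: c→1  [1 out]
  1: ∅  [deadlock]
trace reaching 1: c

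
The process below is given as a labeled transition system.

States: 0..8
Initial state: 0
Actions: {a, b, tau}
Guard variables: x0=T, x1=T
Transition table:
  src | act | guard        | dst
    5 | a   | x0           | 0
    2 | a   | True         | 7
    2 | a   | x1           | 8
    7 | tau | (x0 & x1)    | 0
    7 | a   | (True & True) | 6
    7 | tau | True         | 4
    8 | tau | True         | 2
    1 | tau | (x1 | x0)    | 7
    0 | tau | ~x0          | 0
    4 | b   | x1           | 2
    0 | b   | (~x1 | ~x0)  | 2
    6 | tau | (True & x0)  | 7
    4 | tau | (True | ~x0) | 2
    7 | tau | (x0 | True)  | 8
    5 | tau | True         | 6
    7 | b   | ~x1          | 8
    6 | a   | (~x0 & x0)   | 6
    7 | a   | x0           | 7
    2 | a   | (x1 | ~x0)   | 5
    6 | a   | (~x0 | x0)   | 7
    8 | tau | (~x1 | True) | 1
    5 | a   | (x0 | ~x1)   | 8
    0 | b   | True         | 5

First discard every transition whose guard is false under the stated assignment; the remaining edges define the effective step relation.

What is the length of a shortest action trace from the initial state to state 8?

Answer: 2

Analysis:
Breadth-first toward 8:
  depth 0: {0}
  depth 1: {5}
  depth 2: {6,8}
8 enters at depth 2; path b·a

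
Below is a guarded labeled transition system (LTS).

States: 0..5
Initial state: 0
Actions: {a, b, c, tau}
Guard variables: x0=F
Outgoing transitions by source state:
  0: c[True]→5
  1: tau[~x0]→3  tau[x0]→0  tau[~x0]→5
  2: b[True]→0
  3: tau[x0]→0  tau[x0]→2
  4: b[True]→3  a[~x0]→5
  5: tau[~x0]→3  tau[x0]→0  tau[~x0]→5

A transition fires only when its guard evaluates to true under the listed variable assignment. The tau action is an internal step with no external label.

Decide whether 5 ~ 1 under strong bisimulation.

Bisimulation quotient by refinement:
  round 0: {{0,1,2,3,4,5}}
  round 1: {{0},{1,5},{2},{3},{4}}
5 equivalence class(es) (converged in 2)
[5]={1,5}  [1]={1,5}

Answer: BISIMILAR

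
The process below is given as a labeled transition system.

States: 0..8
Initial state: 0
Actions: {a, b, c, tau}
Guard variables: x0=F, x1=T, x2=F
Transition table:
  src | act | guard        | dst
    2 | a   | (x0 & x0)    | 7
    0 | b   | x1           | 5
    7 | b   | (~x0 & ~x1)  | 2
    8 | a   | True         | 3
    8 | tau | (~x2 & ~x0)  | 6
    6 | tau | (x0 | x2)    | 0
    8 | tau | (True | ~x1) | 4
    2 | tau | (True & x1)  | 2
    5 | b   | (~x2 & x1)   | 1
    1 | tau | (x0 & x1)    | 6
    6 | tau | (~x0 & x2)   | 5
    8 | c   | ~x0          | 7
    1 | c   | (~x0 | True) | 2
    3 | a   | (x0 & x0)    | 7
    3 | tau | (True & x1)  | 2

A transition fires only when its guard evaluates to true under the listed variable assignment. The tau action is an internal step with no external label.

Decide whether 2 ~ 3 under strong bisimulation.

Answer: BISIMILAR

Trace:
Bisimulation quotient by refinement:
  P[0] = {{0,1,2,3,4,5,6,7,8}}
  P[1] = {{0,5},{1},{2,3},{4,6,7},{8}}
  P[2] = {{0},{1},{2,3},{4,6,7},{5},{8}}
Fixed point at round 3; 6 class(es).
[2]={2,3}  [3]={2,3}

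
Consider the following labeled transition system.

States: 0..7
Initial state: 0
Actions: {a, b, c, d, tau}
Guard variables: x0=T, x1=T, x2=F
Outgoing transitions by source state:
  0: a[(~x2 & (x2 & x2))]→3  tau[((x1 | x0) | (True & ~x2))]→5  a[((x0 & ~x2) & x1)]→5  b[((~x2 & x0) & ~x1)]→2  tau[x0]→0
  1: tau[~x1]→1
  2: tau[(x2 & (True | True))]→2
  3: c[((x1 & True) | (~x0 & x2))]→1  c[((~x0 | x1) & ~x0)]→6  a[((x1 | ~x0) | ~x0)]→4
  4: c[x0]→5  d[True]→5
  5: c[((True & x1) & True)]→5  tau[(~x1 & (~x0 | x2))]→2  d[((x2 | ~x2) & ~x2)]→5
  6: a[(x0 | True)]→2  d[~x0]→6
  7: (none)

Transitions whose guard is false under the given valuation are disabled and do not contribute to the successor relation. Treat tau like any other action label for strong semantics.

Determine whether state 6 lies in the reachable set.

Answer: UNREACHABLE

Working:
10 transition(s) survive guard evaluation.
L0 = {0}
L1 = {5}  total {0,5}
Reachable = {0,5}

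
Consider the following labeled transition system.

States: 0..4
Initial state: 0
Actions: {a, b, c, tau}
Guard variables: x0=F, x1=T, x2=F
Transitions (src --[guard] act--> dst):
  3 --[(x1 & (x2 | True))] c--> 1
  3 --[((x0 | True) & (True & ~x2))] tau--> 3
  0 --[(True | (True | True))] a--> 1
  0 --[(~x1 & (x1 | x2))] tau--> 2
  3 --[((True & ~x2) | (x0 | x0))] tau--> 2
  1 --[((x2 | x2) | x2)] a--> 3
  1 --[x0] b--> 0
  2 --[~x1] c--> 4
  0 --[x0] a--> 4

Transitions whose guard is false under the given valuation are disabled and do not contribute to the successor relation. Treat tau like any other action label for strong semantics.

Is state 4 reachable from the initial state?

Answer: UNREACHABLE

Working:
After dropping false guards: 4 live edges.
depth 0: {0}
depth 1: {1}  now seen {0,1}
R = {0,1}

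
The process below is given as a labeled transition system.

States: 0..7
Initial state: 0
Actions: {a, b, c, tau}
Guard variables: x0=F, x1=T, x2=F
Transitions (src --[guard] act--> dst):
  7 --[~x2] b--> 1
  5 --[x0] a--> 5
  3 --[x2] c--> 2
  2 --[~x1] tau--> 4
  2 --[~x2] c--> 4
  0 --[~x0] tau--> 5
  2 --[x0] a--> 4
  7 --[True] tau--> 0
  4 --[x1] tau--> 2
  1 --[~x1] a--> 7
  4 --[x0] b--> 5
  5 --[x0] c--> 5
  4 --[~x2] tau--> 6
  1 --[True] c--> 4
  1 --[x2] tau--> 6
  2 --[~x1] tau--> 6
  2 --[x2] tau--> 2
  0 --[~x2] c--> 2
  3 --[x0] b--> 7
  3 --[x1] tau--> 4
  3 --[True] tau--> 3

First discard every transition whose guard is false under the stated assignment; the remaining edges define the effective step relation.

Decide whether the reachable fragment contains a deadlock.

Answer: DEADLOCK at state 5

Trace:
Reachable = {0,2,4,5,6}
  0: c→2  tau→5  [2 out]
  2: c→4  [1 out]
  4: tau→2  tau→6  [2 out]
  5: ∅  [deadlock]
  6: ∅  [deadlock]
trace reaching 5: tau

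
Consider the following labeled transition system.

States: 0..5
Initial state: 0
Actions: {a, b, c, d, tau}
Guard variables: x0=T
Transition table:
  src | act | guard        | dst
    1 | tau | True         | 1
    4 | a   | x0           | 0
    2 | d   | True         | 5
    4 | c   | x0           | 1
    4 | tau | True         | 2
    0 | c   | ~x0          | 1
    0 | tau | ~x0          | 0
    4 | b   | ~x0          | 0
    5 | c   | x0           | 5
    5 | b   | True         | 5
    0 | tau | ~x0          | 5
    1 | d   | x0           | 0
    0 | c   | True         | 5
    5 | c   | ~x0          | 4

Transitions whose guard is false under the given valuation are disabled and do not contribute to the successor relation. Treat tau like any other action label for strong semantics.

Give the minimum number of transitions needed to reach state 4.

Answer: UNREACHABLE

Working:
Breadth-first toward 4:
  L0 = {0}
  L1 = {5}
4 never appears.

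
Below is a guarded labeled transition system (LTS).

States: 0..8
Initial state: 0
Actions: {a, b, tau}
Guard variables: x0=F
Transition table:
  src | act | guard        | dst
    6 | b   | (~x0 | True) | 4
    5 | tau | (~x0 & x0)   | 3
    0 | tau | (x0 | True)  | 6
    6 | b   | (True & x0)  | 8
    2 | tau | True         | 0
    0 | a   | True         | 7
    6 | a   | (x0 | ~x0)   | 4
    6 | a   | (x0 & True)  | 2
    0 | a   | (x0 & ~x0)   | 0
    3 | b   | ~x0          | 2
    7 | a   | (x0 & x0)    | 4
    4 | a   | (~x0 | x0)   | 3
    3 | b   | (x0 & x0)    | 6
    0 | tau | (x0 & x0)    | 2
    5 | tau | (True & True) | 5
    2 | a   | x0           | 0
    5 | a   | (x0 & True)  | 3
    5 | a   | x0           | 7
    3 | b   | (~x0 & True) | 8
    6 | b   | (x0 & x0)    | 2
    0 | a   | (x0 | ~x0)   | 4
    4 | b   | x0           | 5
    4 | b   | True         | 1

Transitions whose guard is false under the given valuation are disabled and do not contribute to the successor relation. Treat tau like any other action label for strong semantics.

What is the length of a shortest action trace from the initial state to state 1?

Layered search for 1:
  L0 = {0}
  L1 = {4,6,7}
  L2 = {1,3}
depth(1)=2, e.g. a·b

Answer: 2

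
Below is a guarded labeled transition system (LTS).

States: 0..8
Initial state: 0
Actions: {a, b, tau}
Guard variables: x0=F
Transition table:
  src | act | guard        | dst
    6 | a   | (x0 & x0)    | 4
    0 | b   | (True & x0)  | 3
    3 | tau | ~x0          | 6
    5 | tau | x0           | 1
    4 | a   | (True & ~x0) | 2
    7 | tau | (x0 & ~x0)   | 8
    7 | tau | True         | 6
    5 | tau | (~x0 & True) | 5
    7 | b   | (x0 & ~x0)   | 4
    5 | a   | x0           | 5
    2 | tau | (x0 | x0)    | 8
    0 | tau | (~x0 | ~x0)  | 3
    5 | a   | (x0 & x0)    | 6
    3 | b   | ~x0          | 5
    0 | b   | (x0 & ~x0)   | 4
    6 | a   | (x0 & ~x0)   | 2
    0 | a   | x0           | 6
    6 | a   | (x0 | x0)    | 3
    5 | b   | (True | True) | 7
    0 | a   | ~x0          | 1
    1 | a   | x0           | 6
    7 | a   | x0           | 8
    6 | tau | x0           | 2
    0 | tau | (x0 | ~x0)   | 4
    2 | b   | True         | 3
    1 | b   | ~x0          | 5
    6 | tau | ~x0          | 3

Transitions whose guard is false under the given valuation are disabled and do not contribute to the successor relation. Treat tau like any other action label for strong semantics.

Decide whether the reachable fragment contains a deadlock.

Reach set: {0,1,2,3,4,5,6,7}
  0: a→1  tau→3  tau→4  [3 exit(s)]
  1: b→5  [1 exit(s)]
  2: b→3  [1 exit(s)]
  3: b→5  tau→6  [2 exit(s)]
  4: a→2  [1 exit(s)]
  5: b→7  tau→5  [2 exit(s)]
  6: tau→3  [1 exit(s)]
  7: tau→6  [1 exit(s)]

Answer: DEADLOCK-FREE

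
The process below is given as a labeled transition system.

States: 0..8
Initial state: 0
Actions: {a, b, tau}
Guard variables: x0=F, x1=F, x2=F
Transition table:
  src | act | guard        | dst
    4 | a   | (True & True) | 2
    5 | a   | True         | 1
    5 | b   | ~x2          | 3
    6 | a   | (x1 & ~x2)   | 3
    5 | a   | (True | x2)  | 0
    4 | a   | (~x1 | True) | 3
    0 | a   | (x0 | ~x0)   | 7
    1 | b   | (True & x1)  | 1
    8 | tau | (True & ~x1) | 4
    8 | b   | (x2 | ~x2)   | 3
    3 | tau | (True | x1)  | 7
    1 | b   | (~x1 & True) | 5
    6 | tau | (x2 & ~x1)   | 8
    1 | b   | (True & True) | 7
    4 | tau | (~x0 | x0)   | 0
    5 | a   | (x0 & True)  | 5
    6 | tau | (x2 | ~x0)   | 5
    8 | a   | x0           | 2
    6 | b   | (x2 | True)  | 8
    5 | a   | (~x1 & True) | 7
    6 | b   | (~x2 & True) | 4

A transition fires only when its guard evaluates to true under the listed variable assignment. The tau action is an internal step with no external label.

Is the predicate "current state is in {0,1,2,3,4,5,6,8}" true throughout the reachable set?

Answer: INVARIANT VIOLATED at state 7

Analysis:
Safe = {0,1,2,3,4,5,6,8}
R = {0,7}
  0: ✓
  7: VIOLATES
witness against invariant: a → 7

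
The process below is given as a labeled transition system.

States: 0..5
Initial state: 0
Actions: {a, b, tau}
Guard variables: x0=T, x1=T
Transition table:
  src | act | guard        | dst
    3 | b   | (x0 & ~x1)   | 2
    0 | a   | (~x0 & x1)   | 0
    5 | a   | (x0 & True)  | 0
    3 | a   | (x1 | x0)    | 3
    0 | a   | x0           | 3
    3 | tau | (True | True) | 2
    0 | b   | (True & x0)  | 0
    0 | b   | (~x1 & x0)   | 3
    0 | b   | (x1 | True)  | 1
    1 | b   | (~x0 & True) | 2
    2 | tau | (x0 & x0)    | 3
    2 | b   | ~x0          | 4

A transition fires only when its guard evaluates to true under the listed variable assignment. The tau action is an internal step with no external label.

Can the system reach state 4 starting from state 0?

Answer: UNREACHABLE

Trace:
Guard filter leaves 7 enabled edge(s).
depth 0: {0}
depth 1: {1,3}  now seen {0,1,3}
depth 2: {2}  now seen {0,1,2,3}
Reach set: {0,1,2,3}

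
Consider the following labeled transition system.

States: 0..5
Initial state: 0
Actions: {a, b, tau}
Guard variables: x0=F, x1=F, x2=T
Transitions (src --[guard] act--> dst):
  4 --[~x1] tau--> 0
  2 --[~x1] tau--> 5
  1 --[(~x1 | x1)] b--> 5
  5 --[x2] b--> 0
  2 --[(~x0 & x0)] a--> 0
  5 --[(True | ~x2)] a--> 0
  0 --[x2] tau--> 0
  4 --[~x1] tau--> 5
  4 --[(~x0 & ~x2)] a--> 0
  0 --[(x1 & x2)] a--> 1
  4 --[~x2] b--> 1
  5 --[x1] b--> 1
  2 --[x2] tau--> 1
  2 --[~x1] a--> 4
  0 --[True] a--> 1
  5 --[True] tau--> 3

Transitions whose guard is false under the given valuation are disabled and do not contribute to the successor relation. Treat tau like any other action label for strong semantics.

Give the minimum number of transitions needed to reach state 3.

Layered search for 3:
  depth 0: {0}
  depth 1: {1}
  depth 2: {5}
  depth 3: {3}
3 enters at depth 3; path a·b·tau

Answer: 3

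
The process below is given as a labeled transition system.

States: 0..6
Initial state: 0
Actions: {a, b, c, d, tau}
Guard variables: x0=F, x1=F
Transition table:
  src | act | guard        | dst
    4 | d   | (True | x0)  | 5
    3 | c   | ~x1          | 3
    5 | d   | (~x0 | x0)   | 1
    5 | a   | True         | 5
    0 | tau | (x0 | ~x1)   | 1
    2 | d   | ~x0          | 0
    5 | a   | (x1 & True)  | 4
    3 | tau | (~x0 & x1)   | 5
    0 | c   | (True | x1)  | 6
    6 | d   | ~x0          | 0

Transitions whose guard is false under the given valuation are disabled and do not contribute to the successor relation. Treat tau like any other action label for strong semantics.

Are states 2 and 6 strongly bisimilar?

Refine partition for ~:
  π0 = {{0,1,2,3,4,5,6}}
  π1 = {{0},{1},{2,4,6},{3},{5}}
  π2 = {{0},{1},{2,6},{3},{4},{5}}
Fixed point at round 3; 6 class(es).
class of 2: {2,6}; class of 6: {2,6}

Answer: BISIMILAR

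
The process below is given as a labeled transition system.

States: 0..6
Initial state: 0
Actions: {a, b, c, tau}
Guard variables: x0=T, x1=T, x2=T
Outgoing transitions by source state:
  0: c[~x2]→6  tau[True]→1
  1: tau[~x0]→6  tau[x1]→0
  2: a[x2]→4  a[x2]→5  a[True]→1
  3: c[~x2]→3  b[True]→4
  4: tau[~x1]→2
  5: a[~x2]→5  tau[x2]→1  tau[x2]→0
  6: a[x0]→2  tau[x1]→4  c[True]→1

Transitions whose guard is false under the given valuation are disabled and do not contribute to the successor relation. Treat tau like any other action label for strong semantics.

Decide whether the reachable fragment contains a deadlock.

R = {0,1}
  0: tau→1  [deg 1]
  1: tau→0  [deg 1]

Answer: DEADLOCK-FREE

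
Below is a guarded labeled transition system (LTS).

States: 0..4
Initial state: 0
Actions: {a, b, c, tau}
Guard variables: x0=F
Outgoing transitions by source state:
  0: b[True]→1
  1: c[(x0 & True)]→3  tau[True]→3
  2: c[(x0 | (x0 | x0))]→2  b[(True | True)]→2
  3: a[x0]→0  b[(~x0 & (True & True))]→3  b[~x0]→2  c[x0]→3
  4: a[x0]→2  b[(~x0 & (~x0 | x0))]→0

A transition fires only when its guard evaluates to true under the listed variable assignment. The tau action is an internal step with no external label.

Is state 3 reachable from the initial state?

Guard filter leaves 6 enabled edge(s).
L0 = {0}
L1 = {1}  total {0,1}
L2 = {3}  total {0,1,3}
L3 = {2}  total {0,1,2,3}
R = {0,1,2,3}
witness 3: b·tau

Answer: REACHABLE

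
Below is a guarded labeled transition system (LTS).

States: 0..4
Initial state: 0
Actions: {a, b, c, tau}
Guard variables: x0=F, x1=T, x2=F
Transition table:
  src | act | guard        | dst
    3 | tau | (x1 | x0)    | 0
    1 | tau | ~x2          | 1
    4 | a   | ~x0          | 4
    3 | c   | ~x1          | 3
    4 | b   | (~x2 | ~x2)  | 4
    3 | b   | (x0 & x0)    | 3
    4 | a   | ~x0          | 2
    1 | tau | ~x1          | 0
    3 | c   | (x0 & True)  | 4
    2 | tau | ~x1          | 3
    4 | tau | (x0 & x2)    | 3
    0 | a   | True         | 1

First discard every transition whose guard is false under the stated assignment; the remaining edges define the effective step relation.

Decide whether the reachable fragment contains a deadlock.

Reachable = {0,1}
  0: a→1  [1 exit(s)]
  1: tau→1  [1 exit(s)]

Answer: DEADLOCK-FREE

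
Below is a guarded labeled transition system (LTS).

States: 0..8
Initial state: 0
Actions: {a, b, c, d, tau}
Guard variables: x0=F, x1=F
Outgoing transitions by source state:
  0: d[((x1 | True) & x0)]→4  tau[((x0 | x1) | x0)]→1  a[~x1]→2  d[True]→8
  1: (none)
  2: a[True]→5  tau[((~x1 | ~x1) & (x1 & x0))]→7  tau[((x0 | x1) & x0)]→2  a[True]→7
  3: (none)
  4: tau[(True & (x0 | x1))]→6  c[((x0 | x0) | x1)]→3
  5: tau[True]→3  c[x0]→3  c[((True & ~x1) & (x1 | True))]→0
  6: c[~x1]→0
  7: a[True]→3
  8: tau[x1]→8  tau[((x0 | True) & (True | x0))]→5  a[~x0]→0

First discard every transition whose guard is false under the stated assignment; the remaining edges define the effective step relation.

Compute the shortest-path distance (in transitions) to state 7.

Answer: 2

Trace:
Breadth-first toward 7:
  depth 0: {0}
  depth 1: {2,8}
  depth 2: {5,7}
depth(7)=2, e.g. a·a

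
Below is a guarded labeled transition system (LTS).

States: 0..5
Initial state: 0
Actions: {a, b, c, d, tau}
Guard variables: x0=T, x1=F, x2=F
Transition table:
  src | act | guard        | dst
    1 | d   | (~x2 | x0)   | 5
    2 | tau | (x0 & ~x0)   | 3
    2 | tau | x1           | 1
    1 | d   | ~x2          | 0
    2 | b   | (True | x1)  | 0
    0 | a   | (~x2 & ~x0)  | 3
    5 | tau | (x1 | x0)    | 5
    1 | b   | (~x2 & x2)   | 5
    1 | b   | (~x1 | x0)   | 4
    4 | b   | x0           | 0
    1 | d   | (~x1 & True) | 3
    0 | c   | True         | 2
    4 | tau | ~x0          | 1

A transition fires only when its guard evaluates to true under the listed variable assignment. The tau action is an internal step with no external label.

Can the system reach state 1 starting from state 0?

Answer: UNREACHABLE

Trace:
Guard filter leaves 8 enabled edge(s).
depth 0: {0}
depth 1: {2}  now seen {0,2}
R = {0,2}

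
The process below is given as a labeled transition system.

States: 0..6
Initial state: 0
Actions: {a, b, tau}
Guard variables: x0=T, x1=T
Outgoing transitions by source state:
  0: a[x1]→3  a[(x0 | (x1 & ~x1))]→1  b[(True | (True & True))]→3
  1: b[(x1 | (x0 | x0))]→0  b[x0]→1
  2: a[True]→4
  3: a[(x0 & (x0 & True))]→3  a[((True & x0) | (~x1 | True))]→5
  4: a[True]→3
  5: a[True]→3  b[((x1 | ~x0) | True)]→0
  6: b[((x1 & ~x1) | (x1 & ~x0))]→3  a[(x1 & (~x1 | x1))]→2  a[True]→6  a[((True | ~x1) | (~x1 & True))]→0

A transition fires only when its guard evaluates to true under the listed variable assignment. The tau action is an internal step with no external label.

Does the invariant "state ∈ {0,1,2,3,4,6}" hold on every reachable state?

Answer: INVARIANT VIOLATED at state 5

Working:
Inv-set: {0,1,2,3,4,6}
R = {0,1,3,5}
  0: ok
  1: ok
  3: ok
  5: outside
witness against invariant: a·a → 5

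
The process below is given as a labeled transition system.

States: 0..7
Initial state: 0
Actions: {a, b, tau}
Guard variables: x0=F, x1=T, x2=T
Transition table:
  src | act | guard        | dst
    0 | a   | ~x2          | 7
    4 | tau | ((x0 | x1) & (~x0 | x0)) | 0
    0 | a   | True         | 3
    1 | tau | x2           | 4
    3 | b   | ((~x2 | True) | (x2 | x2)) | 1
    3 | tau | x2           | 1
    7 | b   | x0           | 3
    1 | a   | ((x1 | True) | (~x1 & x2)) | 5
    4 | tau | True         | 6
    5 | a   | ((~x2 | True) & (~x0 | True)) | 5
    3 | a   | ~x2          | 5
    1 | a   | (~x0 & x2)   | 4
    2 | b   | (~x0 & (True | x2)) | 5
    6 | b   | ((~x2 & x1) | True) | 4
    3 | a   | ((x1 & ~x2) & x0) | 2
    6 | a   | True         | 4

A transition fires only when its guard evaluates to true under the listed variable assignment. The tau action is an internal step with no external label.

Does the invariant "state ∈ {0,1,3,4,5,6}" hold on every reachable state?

Answer: INVARIANT HOLDS

Trace:
Safe = {0,1,3,4,5,6}
R = {0,1,3,4,5,6}
  0: safe
  1: safe
  3: safe
  4: safe
  5: safe
  6: safe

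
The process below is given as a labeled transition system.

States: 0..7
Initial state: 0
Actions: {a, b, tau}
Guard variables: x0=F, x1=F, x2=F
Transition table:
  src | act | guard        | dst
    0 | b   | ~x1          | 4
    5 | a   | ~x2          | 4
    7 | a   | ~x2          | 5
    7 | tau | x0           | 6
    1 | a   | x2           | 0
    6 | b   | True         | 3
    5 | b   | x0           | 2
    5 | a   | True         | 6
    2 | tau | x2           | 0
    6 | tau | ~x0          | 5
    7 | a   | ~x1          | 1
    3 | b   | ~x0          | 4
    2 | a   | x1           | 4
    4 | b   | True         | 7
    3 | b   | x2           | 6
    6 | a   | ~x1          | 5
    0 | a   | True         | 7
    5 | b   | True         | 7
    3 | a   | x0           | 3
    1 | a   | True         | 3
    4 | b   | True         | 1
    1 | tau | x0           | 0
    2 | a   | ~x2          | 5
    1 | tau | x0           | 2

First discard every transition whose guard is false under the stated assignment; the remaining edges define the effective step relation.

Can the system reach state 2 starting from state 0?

After dropping false guards: 15 live edges.
L0 = {0}
L1 = {4,7}  total {0,4,7}
L2 = {1,5}  total {0,1,4,5,7}
L3 = {3,6}  total {0,1,3,4,5,6,7}
R = {0,1,3,4,5,6,7}

Answer: UNREACHABLE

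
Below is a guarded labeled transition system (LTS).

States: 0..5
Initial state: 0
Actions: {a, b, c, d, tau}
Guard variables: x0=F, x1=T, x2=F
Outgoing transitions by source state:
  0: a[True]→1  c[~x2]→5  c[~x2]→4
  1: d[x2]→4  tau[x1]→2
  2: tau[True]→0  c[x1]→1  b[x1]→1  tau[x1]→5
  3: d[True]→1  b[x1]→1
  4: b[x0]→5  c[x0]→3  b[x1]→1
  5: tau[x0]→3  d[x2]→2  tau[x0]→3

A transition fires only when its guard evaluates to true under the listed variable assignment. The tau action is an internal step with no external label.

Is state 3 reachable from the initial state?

Answer: UNREACHABLE

Working:
Guard filter leaves 11 enabled edge(s).
Layer 0: {0}
Layer 1: {1,4,5}  total {0,1,4,5}
Layer 2: {2}  total {0,1,2,4,5}
Reachable = {0,1,2,4,5}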